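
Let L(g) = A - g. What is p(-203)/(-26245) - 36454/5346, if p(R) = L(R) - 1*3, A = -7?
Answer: -43534864/6377535 ≈ -6.8263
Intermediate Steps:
L(g) = -7 - g
p(R) = -10 - R (p(R) = (-7 - R) - 1*3 = (-7 - R) - 3 = -10 - R)
p(-203)/(-26245) - 36454/5346 = (-10 - 1*(-203))/(-26245) - 36454/5346 = (-10 + 203)*(-1/26245) - 36454*1/5346 = 193*(-1/26245) - 1657/243 = -193/26245 - 1657/243 = -43534864/6377535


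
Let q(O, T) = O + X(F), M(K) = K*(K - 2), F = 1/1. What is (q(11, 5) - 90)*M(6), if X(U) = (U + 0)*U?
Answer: -1872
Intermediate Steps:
F = 1 (F = 1*1 = 1)
X(U) = U² (X(U) = U*U = U²)
M(K) = K*(-2 + K)
q(O, T) = 1 + O (q(O, T) = O + 1² = O + 1 = 1 + O)
(q(11, 5) - 90)*M(6) = ((1 + 11) - 90)*(6*(-2 + 6)) = (12 - 90)*(6*4) = -78*24 = -1872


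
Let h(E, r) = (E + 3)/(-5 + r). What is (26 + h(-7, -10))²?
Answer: 155236/225 ≈ 689.94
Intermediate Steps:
h(E, r) = (3 + E)/(-5 + r)
(26 + h(-7, -10))² = (26 + (3 - 7)/(-5 - 10))² = (26 - 4/(-15))² = (26 - 1/15*(-4))² = (26 + 4/15)² = (394/15)² = 155236/225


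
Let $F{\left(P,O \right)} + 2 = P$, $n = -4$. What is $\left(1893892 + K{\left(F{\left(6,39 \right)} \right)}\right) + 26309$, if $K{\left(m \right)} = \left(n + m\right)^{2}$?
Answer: $1920201$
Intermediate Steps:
$F{\left(P,O \right)} = -2 + P$
$K{\left(m \right)} = \left(-4 + m\right)^{2}$
$\left(1893892 + K{\left(F{\left(6,39 \right)} \right)}\right) + 26309 = \left(1893892 + \left(-4 + \left(-2 + 6\right)\right)^{2}\right) + 26309 = \left(1893892 + \left(-4 + 4\right)^{2}\right) + 26309 = \left(1893892 + 0^{2}\right) + 26309 = \left(1893892 + 0\right) + 26309 = 1893892 + 26309 = 1920201$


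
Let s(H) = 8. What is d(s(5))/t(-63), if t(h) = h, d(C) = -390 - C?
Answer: 398/63 ≈ 6.3175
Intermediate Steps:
d(s(5))/t(-63) = (-390 - 1*8)/(-63) = (-390 - 8)*(-1/63) = -398*(-1/63) = 398/63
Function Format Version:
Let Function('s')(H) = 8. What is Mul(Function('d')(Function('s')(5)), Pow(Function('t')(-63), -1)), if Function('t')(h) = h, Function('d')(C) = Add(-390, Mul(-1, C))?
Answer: Rational(398, 63) ≈ 6.3175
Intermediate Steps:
Mul(Function('d')(Function('s')(5)), Pow(Function('t')(-63), -1)) = Mul(Add(-390, Mul(-1, 8)), Pow(-63, -1)) = Mul(Add(-390, -8), Rational(-1, 63)) = Mul(-398, Rational(-1, 63)) = Rational(398, 63)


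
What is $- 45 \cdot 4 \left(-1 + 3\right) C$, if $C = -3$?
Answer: $1080$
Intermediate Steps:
$- 45 \cdot 4 \left(-1 + 3\right) C = - 45 \cdot 4 \left(-1 + 3\right) \left(-3\right) = - 45 \cdot 4 \cdot 2 \left(-3\right) = \left(-45\right) 8 \left(-3\right) = \left(-360\right) \left(-3\right) = 1080$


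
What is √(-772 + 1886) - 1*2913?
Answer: -2913 + √1114 ≈ -2879.6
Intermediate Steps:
√(-772 + 1886) - 1*2913 = √1114 - 2913 = -2913 + √1114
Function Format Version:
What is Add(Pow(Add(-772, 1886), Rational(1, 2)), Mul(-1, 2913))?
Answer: Add(-2913, Pow(1114, Rational(1, 2))) ≈ -2879.6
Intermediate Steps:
Add(Pow(Add(-772, 1886), Rational(1, 2)), Mul(-1, 2913)) = Add(Pow(1114, Rational(1, 2)), -2913) = Add(-2913, Pow(1114, Rational(1, 2)))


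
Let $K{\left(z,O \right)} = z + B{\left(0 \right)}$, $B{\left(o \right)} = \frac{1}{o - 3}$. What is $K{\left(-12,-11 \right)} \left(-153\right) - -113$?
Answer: $2000$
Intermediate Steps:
$B{\left(o \right)} = \frac{1}{-3 + o}$
$K{\left(z,O \right)} = - \frac{1}{3} + z$ ($K{\left(z,O \right)} = z + \frac{1}{-3 + 0} = z + \frac{1}{-3} = z - \frac{1}{3} = - \frac{1}{3} + z$)
$K{\left(-12,-11 \right)} \left(-153\right) - -113 = \left(- \frac{1}{3} - 12\right) \left(-153\right) - -113 = \left(- \frac{37}{3}\right) \left(-153\right) + 113 = 1887 + 113 = 2000$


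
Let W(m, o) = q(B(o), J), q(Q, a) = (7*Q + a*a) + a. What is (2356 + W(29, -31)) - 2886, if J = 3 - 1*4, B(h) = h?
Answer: -747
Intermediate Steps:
J = -1 (J = 3 - 4 = -1)
q(Q, a) = a + a**2 + 7*Q (q(Q, a) = (7*Q + a**2) + a = (a**2 + 7*Q) + a = a + a**2 + 7*Q)
W(m, o) = 7*o (W(m, o) = -1 + (-1)**2 + 7*o = -1 + 1 + 7*o = 7*o)
(2356 + W(29, -31)) - 2886 = (2356 + 7*(-31)) - 2886 = (2356 - 217) - 2886 = 2139 - 2886 = -747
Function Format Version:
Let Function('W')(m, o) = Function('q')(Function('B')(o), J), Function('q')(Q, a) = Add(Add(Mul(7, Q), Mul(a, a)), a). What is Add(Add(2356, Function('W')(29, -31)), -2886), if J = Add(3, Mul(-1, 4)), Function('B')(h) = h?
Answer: -747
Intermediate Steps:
J = -1 (J = Add(3, -4) = -1)
Function('q')(Q, a) = Add(a, Pow(a, 2), Mul(7, Q)) (Function('q')(Q, a) = Add(Add(Mul(7, Q), Pow(a, 2)), a) = Add(Add(Pow(a, 2), Mul(7, Q)), a) = Add(a, Pow(a, 2), Mul(7, Q)))
Function('W')(m, o) = Mul(7, o) (Function('W')(m, o) = Add(-1, Pow(-1, 2), Mul(7, o)) = Add(-1, 1, Mul(7, o)) = Mul(7, o))
Add(Add(2356, Function('W')(29, -31)), -2886) = Add(Add(2356, Mul(7, -31)), -2886) = Add(Add(2356, -217), -2886) = Add(2139, -2886) = -747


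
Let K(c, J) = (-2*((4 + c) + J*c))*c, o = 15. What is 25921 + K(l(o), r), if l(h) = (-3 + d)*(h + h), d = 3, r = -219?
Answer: 25921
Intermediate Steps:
l(h) = 0 (l(h) = (-3 + 3)*(h + h) = 0*(2*h) = 0)
K(c, J) = c*(-8 - 2*c - 2*J*c) (K(c, J) = (-2*(4 + c + J*c))*c = (-8 - 2*c - 2*J*c)*c = c*(-8 - 2*c - 2*J*c))
25921 + K(l(o), r) = 25921 - 2*0*(4 + 0 - 219*0) = 25921 - 2*0*(4 + 0 + 0) = 25921 - 2*0*4 = 25921 + 0 = 25921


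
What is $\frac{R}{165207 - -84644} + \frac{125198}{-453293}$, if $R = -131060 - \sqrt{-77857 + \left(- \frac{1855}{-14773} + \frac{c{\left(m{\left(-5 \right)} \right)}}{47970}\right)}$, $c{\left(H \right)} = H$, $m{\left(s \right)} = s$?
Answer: $- \frac{90689426078}{113255709343} - \frac{i \sqrt{173776593667615061266}}{11803974135954} \approx -0.80075 - 0.0011168 i$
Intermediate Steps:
$R = -131060 - \frac{i \sqrt{173776593667615061266}}{47244054}$ ($R = -131060 - \sqrt{-77857 - \left(- \frac{1855}{14773} + \frac{1}{9594}\right)} = -131060 - \sqrt{-77857 - - \frac{17782097}{141732162}} = -131060 - \sqrt{-77857 + \left(\frac{1855}{14773} - \frac{1}{9594}\right)} = -131060 - \sqrt{-77857 + \frac{17782097}{141732162}} = -131060 - \sqrt{- \frac{11034823154737}{141732162}} = -131060 - \frac{i \sqrt{173776593667615061266}}{47244054} \approx -1.3106 \cdot 10^{5} - 279.03 i$)
$\frac{R}{165207 - -84644} + \frac{125198}{-453293} = \frac{-131060 - \frac{i \sqrt{173776593667615061266}}{47244054}}{165207 - -84644} + \frac{125198}{-453293} = \frac{-131060 - \frac{i \sqrt{173776593667615061266}}{47244054}}{165207 + 84644} + 125198 \left(- \frac{1}{453293}\right) = \frac{-131060 - \frac{i \sqrt{173776593667615061266}}{47244054}}{249851} - \frac{125198}{453293} = \left(-131060 - \frac{i \sqrt{173776593667615061266}}{47244054}\right) \frac{1}{249851} - \frac{125198}{453293} = \left(- \frac{131060}{249851} - \frac{i \sqrt{173776593667615061266}}{11803974135954}\right) - \frac{125198}{453293} = - \frac{90689426078}{113255709343} - \frac{i \sqrt{173776593667615061266}}{11803974135954}$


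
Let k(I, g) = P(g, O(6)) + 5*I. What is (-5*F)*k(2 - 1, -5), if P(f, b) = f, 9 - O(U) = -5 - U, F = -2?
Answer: 0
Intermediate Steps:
O(U) = 14 + U (O(U) = 9 - (-5 - U) = 9 + (5 + U) = 14 + U)
k(I, g) = g + 5*I
(-5*F)*k(2 - 1, -5) = (-5*(-2))*(-5 + 5*(2 - 1)) = 10*(-5 + 5*1) = 10*(-5 + 5) = 10*0 = 0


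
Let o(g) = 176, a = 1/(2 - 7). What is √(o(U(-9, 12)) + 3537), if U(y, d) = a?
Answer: √3713 ≈ 60.934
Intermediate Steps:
a = -⅕ (a = 1/(-5) = -⅕ ≈ -0.20000)
U(y, d) = -⅕
√(o(U(-9, 12)) + 3537) = √(176 + 3537) = √3713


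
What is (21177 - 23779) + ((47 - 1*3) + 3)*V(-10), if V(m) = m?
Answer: -3072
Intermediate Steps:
(21177 - 23779) + ((47 - 1*3) + 3)*V(-10) = (21177 - 23779) + ((47 - 1*3) + 3)*(-10) = -2602 + ((47 - 3) + 3)*(-10) = -2602 + (44 + 3)*(-10) = -2602 + 47*(-10) = -2602 - 470 = -3072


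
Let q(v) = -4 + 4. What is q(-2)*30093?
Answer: 0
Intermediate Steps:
q(v) = 0
q(-2)*30093 = 0*30093 = 0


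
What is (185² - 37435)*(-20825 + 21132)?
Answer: -985470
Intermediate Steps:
(185² - 37435)*(-20825 + 21132) = (34225 - 37435)*307 = -3210*307 = -985470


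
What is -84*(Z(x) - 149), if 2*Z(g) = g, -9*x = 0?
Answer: 12516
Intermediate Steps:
x = 0 (x = -⅑*0 = 0)
Z(g) = g/2
-84*(Z(x) - 149) = -84*((½)*0 - 149) = -84*(0 - 149) = -84*(-149) = 12516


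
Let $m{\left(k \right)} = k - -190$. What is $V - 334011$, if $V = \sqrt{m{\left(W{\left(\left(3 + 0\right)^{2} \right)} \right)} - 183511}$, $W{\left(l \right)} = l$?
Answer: $-334011 + 12 i \sqrt{1273} \approx -3.3401 \cdot 10^{5} + 428.15 i$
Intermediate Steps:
$m{\left(k \right)} = 190 + k$ ($m{\left(k \right)} = k + 190 = 190 + k$)
$V = 12 i \sqrt{1273}$ ($V = \sqrt{\left(190 + \left(3 + 0\right)^{2}\right) - 183511} = \sqrt{\left(190 + 3^{2}\right) - 183511} = \sqrt{\left(190 + 9\right) - 183511} = \sqrt{199 - 183511} = \sqrt{-183312} = 12 i \sqrt{1273} \approx 428.15 i$)
$V - 334011 = 12 i \sqrt{1273} - 334011 = -334011 + 12 i \sqrt{1273}$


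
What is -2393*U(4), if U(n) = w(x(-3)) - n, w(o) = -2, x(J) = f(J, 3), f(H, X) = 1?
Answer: 14358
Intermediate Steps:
x(J) = 1
U(n) = -2 - n
-2393*U(4) = -2393*(-2 - 1*4) = -2393*(-2 - 4) = -2393*(-6) = 14358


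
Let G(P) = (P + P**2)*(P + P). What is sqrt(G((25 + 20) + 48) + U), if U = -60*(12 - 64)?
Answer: 2*sqrt(407283) ≈ 1276.4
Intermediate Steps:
U = 3120 (U = -60*(-52) = 3120)
G(P) = 2*P*(P + P**2) (G(P) = (P + P**2)*(2*P) = 2*P*(P + P**2))
sqrt(G((25 + 20) + 48) + U) = sqrt(2*((25 + 20) + 48)**2*(1 + ((25 + 20) + 48)) + 3120) = sqrt(2*(45 + 48)**2*(1 + (45 + 48)) + 3120) = sqrt(2*93**2*(1 + 93) + 3120) = sqrt(2*8649*94 + 3120) = sqrt(1626012 + 3120) = sqrt(1629132) = 2*sqrt(407283)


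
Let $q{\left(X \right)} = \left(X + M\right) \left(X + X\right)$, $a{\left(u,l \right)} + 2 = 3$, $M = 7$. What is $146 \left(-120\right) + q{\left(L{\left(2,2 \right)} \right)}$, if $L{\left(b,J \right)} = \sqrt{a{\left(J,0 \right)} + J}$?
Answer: $-17514 + 14 \sqrt{3} \approx -17490.0$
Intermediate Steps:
$a{\left(u,l \right)} = 1$ ($a{\left(u,l \right)} = -2 + 3 = 1$)
$L{\left(b,J \right)} = \sqrt{1 + J}$
$q{\left(X \right)} = 2 X \left(7 + X\right)$ ($q{\left(X \right)} = \left(X + 7\right) \left(X + X\right) = \left(7 + X\right) 2 X = 2 X \left(7 + X\right)$)
$146 \left(-120\right) + q{\left(L{\left(2,2 \right)} \right)} = 146 \left(-120\right) + 2 \sqrt{1 + 2} \left(7 + \sqrt{1 + 2}\right) = -17520 + 2 \sqrt{3} \left(7 + \sqrt{3}\right)$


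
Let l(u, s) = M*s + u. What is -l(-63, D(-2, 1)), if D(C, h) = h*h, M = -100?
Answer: 163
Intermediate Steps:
D(C, h) = h²
l(u, s) = u - 100*s (l(u, s) = -100*s + u = u - 100*s)
-l(-63, D(-2, 1)) = -(-63 - 100*1²) = -(-63 - 100*1) = -(-63 - 100) = -1*(-163) = 163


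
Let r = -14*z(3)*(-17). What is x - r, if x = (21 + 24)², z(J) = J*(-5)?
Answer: 5595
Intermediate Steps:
z(J) = -5*J
r = -3570 (r = -(-70)*3*(-17) = -14*(-15)*(-17) = 210*(-17) = -3570)
x = 2025 (x = 45² = 2025)
x - r = 2025 - 1*(-3570) = 2025 + 3570 = 5595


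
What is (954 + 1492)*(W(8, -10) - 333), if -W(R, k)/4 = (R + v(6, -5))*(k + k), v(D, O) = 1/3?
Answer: 2448446/3 ≈ 8.1615e+5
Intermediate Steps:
v(D, O) = ⅓
W(R, k) = -8*k*(⅓ + R) (W(R, k) = -4*(R + ⅓)*(k + k) = -4*(⅓ + R)*2*k = -8*k*(⅓ + R))
(954 + 1492)*(W(8, -10) - 333) = (954 + 1492)*(-8/3*(-10)*(1 + 3*8) - 333) = 2446*(-8/3*(-10)*(1 + 24) - 333) = 2446*(-8/3*(-10)*25 - 333) = 2446*(2000/3 - 333) = 2446*(1001/3) = 2448446/3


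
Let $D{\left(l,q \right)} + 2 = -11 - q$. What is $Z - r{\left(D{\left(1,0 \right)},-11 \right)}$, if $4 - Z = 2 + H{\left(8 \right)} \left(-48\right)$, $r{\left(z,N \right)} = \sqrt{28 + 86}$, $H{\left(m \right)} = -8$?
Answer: $-382 - \sqrt{114} \approx -392.68$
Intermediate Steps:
$D{\left(l,q \right)} = -13 - q$ ($D{\left(l,q \right)} = -2 - \left(11 + q\right) = -13 - q$)
$r{\left(z,N \right)} = \sqrt{114}$
$Z = -382$ ($Z = 4 - \left(2 - -384\right) = 4 - \left(2 + 384\right) = 4 - 386 = -382$)
$Z - r{\left(D{\left(1,0 \right)},-11 \right)} = -382 - \sqrt{114}$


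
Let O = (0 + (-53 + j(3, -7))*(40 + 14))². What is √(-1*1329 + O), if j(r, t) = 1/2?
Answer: 2*√2008974 ≈ 2834.8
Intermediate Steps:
j(r, t) = ½
O = 8037225 (O = (0 + (-53 + ½)*(40 + 14))² = (0 - 105/2*54)² = (0 - 2835)² = (-2835)² = 8037225)
√(-1*1329 + O) = √(-1*1329 + 8037225) = √(-1329 + 8037225) = √8035896 = 2*√2008974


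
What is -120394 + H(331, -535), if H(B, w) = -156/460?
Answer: -13845349/115 ≈ -1.2039e+5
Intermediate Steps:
H(B, w) = -39/115 (H(B, w) = -156*1/460 = -39/115)
-120394 + H(331, -535) = -120394 - 39/115 = -13845349/115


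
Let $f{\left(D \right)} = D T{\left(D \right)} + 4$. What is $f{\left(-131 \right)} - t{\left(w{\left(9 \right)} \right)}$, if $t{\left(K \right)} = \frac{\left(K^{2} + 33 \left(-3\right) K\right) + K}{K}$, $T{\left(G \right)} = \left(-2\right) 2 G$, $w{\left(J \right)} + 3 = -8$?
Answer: $-68531$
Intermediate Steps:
$w{\left(J \right)} = -11$ ($w{\left(J \right)} = -3 - 8 = -11$)
$T{\left(G \right)} = - 4 G$
$f{\left(D \right)} = 4 - 4 D^{2}$ ($f{\left(D \right)} = D \left(- 4 D\right) + 4 = - 4 D^{2} + 4 = 4 - 4 D^{2}$)
$t{\left(K \right)} = \frac{K^{2} - 98 K}{K}$ ($t{\left(K \right)} = \frac{\left(K^{2} - 99 K\right) + K}{K} = \frac{K^{2} - 98 K}{K}$)
$f{\left(-131 \right)} - t{\left(w{\left(9 \right)} \right)} = \left(4 - 4 \left(-131\right)^{2}\right) - \left(-98 - 11\right) = \left(4 - 68644\right) - -109 = \left(4 - 68644\right) + 109 = -68640 + 109 = -68531$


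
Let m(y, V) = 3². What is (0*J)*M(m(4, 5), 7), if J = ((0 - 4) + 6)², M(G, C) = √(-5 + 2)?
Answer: 0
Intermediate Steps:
m(y, V) = 9
M(G, C) = I*√3 (M(G, C) = √(-3) = I*√3)
J = 4 (J = (-4 + 6)² = 2² = 4)
(0*J)*M(m(4, 5), 7) = (0*4)*(I*√3) = 0*(I*√3) = 0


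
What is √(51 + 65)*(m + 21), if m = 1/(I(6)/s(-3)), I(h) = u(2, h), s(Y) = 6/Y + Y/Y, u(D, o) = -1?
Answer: 44*√29 ≈ 236.95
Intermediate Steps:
s(Y) = 1 + 6/Y (s(Y) = 6/Y + 1 = 1 + 6/Y)
I(h) = -1
m = 1 (m = 1/(-1/((6 - 3)/(-3))) = 1/(-1/((-⅓*3))) = 1/(-1/(-1)) = 1/(-1*(-1)) = 1/1 = 1)
√(51 + 65)*(m + 21) = √(51 + 65)*(1 + 21) = √116*22 = (2*√29)*22 = 44*√29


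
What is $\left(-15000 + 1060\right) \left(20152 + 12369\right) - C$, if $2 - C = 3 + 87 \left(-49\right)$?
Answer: $-453347002$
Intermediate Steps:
$C = 4262$ ($C = 2 - \left(3 + 87 \left(-49\right)\right) = 2 - \left(3 - 4263\right) = 2 - -4260 = 2 + 4260 = 4262$)
$\left(-15000 + 1060\right) \left(20152 + 12369\right) - C = \left(-15000 + 1060\right) \left(20152 + 12369\right) - 4262 = \left(-13940\right) 32521 - 4262 = -453342740 - 4262 = -453347002$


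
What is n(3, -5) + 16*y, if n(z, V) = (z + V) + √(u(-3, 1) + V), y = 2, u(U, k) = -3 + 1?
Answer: 30 + I*√7 ≈ 30.0 + 2.6458*I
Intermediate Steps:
u(U, k) = -2
n(z, V) = V + z + √(-2 + V) (n(z, V) = (z + V) + √(-2 + V) = (V + z) + √(-2 + V) = V + z + √(-2 + V))
n(3, -5) + 16*y = (-5 + 3 + √(-2 - 5)) + 16*2 = (-5 + 3 + √(-7)) + 32 = (-5 + 3 + I*√7) + 32 = (-2 + I*√7) + 32 = 30 + I*√7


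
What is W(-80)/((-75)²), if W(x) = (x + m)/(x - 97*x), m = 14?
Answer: -11/7200000 ≈ -1.5278e-6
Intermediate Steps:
W(x) = -(14 + x)/(96*x) (W(x) = (x + 14)/(x - 97*x) = (14 + x)/((-96*x)) = (14 + x)*(-1/(96*x)) = -(14 + x)/(96*x))
W(-80)/((-75)²) = ((1/96)*(-14 - 1*(-80))/(-80))/((-75)²) = ((1/96)*(-1/80)*(-14 + 80))/5625 = ((1/96)*(-1/80)*66)*(1/5625) = -11/1280*1/5625 = -11/7200000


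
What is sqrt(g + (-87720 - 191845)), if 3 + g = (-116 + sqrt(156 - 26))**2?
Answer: sqrt(-265982 - 232*sqrt(130)) ≈ 518.29*I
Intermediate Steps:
g = -3 + (-116 + sqrt(130))**2 (g = -3 + (-116 + sqrt(156 - 26))**2 = -3 + (-116 + sqrt(130))**2 ≈ 10938.)
sqrt(g + (-87720 - 191845)) = sqrt((13583 - 232*sqrt(130)) + (-87720 - 191845)) = sqrt((13583 - 232*sqrt(130)) - 279565) = sqrt(-265982 - 232*sqrt(130))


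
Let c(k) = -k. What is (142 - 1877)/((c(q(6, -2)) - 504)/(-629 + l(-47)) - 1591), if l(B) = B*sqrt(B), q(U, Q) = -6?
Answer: 229694909795/210547874224 - 6768235*I*sqrt(47)/210547874224 ≈ 1.0909 - 0.00022038*I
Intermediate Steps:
l(B) = B**(3/2)
(142 - 1877)/((c(q(6, -2)) - 504)/(-629 + l(-47)) - 1591) = (142 - 1877)/((-1*(-6) - 504)/(-629 + (-47)**(3/2)) - 1591) = -1735/((6 - 504)/(-629 - 47*I*sqrt(47)) - 1591) = -1735/(-498/(-629 - 47*I*sqrt(47)) - 1591) = -1735/(-1591 - 498/(-629 - 47*I*sqrt(47)))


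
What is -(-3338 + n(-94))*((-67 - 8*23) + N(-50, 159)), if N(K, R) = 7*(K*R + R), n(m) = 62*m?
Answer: -502186808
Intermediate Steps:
N(K, R) = 7*R + 7*K*R (N(K, R) = 7*(R + K*R) = 7*R + 7*K*R)
-(-3338 + n(-94))*((-67 - 8*23) + N(-50, 159)) = -(-3338 + 62*(-94))*((-67 - 8*23) + 7*159*(1 - 50)) = -(-3338 - 5828)*((-67 - 184) + 7*159*(-49)) = -(-9166)*(-251 - 54537) = -(-9166)*(-54788) = -1*502186808 = -502186808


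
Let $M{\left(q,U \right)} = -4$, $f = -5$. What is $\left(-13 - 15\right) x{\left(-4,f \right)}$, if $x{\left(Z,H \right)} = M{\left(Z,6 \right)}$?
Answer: $112$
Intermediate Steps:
$x{\left(Z,H \right)} = -4$
$\left(-13 - 15\right) x{\left(-4,f \right)} = \left(-13 - 15\right) \left(-4\right) = \left(-28\right) \left(-4\right) = 112$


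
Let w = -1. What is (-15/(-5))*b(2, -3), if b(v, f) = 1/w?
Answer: -3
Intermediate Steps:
b(v, f) = -1 (b(v, f) = 1/(-1) = -1)
(-15/(-5))*b(2, -3) = -15/(-5)*(-1) = -15*(-1/5)*(-1) = 3*(-1) = -3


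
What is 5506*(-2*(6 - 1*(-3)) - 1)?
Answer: -104614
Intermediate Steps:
5506*(-2*(6 - 1*(-3)) - 1) = 5506*(-2*(6 + 3) - 1) = 5506*(-2*9 - 1) = 5506*(-18 - 1) = 5506*(-19) = -104614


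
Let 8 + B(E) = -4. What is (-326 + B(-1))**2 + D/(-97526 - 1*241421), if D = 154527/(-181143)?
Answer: 2338112997998417/20465958807 ≈ 1.1424e+5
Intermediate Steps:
B(E) = -12 (B(E) = -8 - 4 = -12)
D = -51509/60381 (D = 154527*(-1/181143) = -51509/60381 ≈ -0.85307)
(-326 + B(-1))**2 + D/(-97526 - 1*241421) = (-326 - 12)**2 - 51509/(60381*(-97526 - 1*241421)) = (-338)**2 - 51509/(60381*(-97526 - 241421)) = 114244 - 51509/60381/(-338947) = 114244 - 51509/60381*(-1/338947) = 114244 + 51509/20465958807 = 2338112997998417/20465958807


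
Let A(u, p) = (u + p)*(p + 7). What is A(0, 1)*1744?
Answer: 13952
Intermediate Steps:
A(u, p) = (7 + p)*(p + u) (A(u, p) = (p + u)*(7 + p) = (7 + p)*(p + u))
A(0, 1)*1744 = (1² + 7*1 + 7*0 + 1*0)*1744 = (1 + 7 + 0 + 0)*1744 = 8*1744 = 13952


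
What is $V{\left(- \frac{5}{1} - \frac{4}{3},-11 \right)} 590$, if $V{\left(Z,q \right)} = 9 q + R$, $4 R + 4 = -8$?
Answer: $-60180$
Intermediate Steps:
$R = -3$ ($R = -1 + \frac{1}{4} \left(-8\right) = -1 - 2 = -3$)
$V{\left(Z,q \right)} = -3 + 9 q$ ($V{\left(Z,q \right)} = 9 q - 3 = -3 + 9 q$)
$V{\left(- \frac{5}{1} - \frac{4}{3},-11 \right)} 590 = \left(-3 + 9 \left(-11\right)\right) 590 = \left(-3 - 99\right) 590 = \left(-102\right) 590 = -60180$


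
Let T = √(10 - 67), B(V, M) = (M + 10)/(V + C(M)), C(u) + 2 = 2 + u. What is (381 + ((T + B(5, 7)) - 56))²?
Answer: 15334681/144 + 3917*I*√57/6 ≈ 1.0649e+5 + 4928.8*I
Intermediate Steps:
C(u) = u (C(u) = -2 + (2 + u) = u)
B(V, M) = (10 + M)/(M + V) (B(V, M) = (M + 10)/(V + M) = (10 + M)/(M + V))
T = I*√57 (T = √(-57) = I*√57 ≈ 7.5498*I)
(381 + ((T + B(5, 7)) - 56))² = (381 + ((I*√57 + (10 + 7)/(7 + 5)) - 56))² = (381 + ((I*√57 + 17/12) - 56))² = (381 + ((17/12 + I*√57) - 56))² = (381 + (-655/12 + I*√57))² = (3917/12 + I*√57)²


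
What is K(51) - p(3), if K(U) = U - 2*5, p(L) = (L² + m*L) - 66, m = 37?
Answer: -13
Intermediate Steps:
p(L) = -66 + L² + 37*L (p(L) = (L² + 37*L) - 66 = -66 + L² + 37*L)
K(U) = -10 + U (K(U) = U - 10 = -10 + U)
K(51) - p(3) = (-10 + 51) - (-66 + 3² + 37*3) = 41 - (-66 + 9 + 111) = 41 - 1*54 = 41 - 54 = -13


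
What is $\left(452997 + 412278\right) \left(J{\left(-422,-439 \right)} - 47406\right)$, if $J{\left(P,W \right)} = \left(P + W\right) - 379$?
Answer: $-42092167650$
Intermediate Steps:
$J{\left(P,W \right)} = -379 + P + W$
$\left(452997 + 412278\right) \left(J{\left(-422,-439 \right)} - 47406\right) = \left(452997 + 412278\right) \left(\left(-379 - 422 - 439\right) - 47406\right) = 865275 \left(-1240 - 47406\right) = 865275 \left(-48646\right) = -42092167650$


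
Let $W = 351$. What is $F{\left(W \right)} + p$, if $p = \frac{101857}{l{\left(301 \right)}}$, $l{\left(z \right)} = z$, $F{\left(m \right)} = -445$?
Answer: $- \frac{4584}{43} \approx -106.6$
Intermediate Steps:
$p = \frac{14551}{43}$ ($p = \frac{101857}{301} = 101857 \cdot \frac{1}{301} = \frac{14551}{43} \approx 338.4$)
$F{\left(W \right)} + p = -445 + \frac{14551}{43} = - \frac{4584}{43}$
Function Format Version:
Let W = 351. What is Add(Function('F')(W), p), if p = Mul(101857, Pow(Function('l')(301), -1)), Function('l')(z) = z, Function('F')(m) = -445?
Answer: Rational(-4584, 43) ≈ -106.60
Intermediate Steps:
p = Rational(14551, 43) (p = Mul(101857, Pow(301, -1)) = Mul(101857, Rational(1, 301)) = Rational(14551, 43) ≈ 338.40)
Add(Function('F')(W), p) = Add(-445, Rational(14551, 43)) = Rational(-4584, 43)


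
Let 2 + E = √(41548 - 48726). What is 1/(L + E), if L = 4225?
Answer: 4223/17840907 - I*√7178/17840907 ≈ 0.0002367 - 4.7488e-6*I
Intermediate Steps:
E = -2 + I*√7178 (E = -2 + √(41548 - 48726) = -2 + √(-7178) = -2 + I*√7178 ≈ -2.0 + 84.723*I)
1/(L + E) = 1/(4225 + (-2 + I*√7178)) = 1/(4223 + I*√7178)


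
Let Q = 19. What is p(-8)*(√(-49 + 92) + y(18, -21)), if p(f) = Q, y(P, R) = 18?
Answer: 342 + 19*√43 ≈ 466.59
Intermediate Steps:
p(f) = 19
p(-8)*(√(-49 + 92) + y(18, -21)) = 19*(√(-49 + 92) + 18) = 19*(√43 + 18) = 19*(18 + √43) = 342 + 19*√43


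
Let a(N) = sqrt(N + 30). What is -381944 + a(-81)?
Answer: -381944 + I*sqrt(51) ≈ -3.8194e+5 + 7.1414*I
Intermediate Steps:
a(N) = sqrt(30 + N)
-381944 + a(-81) = -381944 + sqrt(30 - 81) = -381944 + sqrt(-51) = -381944 + I*sqrt(51)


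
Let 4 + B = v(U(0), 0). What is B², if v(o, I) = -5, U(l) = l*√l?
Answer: 81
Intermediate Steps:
U(l) = l^(3/2)
B = -9 (B = -4 - 5 = -9)
B² = (-9)² = 81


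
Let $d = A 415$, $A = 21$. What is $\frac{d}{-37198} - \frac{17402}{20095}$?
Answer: $- \frac{117492503}{106784830} \approx -1.1003$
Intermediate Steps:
$d = 8715$ ($d = 21 \cdot 415 = 8715$)
$\frac{d}{-37198} - \frac{17402}{20095} = \frac{8715}{-37198} - \frac{17402}{20095} = 8715 \left(- \frac{1}{37198}\right) - \frac{17402}{20095} = - \frac{1245}{5314} - \frac{17402}{20095} = - \frac{117492503}{106784830}$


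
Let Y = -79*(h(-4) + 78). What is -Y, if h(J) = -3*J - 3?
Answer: 6873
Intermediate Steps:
h(J) = -3 - 3*J
Y = -6873 (Y = -79*((-3 - 3*(-4)) + 78) = -79*((-3 + 12) + 78) = -79*(9 + 78) = -79*87 = -6873)
-Y = -1*(-6873) = 6873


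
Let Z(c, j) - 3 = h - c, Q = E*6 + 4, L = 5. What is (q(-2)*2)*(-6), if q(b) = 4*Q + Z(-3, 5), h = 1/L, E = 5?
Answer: -8532/5 ≈ -1706.4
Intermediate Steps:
h = ⅕ (h = 1/5 = ⅕ ≈ 0.20000)
Q = 34 (Q = 5*6 + 4 = 30 + 4 = 34)
Z(c, j) = 16/5 - c (Z(c, j) = 3 + (⅕ - c) = 16/5 - c)
q(b) = 711/5 (q(b) = 4*34 + (16/5 - 1*(-3)) = 136 + (16/5 + 3) = 136 + 31/5 = 711/5)
(q(-2)*2)*(-6) = ((711/5)*2)*(-6) = (1422/5)*(-6) = -8532/5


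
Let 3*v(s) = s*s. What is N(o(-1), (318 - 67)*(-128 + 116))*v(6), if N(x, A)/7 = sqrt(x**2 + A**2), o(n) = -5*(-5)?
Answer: 84*sqrt(9072769) ≈ 2.5302e+5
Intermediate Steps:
v(s) = s**2/3 (v(s) = (s*s)/3 = s**2/3)
o(n) = 25
N(x, A) = 7*sqrt(A**2 + x**2) (N(x, A) = 7*sqrt(x**2 + A**2) = 7*sqrt(A**2 + x**2))
N(o(-1), (318 - 67)*(-128 + 116))*v(6) = (7*sqrt(((318 - 67)*(-128 + 116))**2 + 25**2))*((1/3)*6**2) = (7*sqrt((251*(-12))**2 + 625))*((1/3)*36) = (7*sqrt((-3012)**2 + 625))*12 = (7*sqrt(9072144 + 625))*12 = (7*sqrt(9072769))*12 = 84*sqrt(9072769)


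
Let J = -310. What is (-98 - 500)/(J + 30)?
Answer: 299/140 ≈ 2.1357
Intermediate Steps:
(-98 - 500)/(J + 30) = (-98 - 500)/(-310 + 30) = -598/(-280) = -598*(-1/280) = 299/140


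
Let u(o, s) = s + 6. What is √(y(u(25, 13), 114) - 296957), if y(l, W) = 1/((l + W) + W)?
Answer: I*√18117049366/247 ≈ 544.94*I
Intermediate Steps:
u(o, s) = 6 + s
y(l, W) = 1/(l + 2*W) (y(l, W) = 1/((W + l) + W) = 1/(l + 2*W))
√(y(u(25, 13), 114) - 296957) = √(1/((6 + 13) + 2*114) - 296957) = √(1/(19 + 228) - 296957) = √(1/247 - 296957) = √(-73348378/247) = I*√18117049366/247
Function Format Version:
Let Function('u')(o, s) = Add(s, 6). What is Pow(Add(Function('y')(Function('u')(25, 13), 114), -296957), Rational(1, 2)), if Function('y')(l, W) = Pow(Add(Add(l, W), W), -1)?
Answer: Mul(Rational(1, 247), I, Pow(18117049366, Rational(1, 2))) ≈ Mul(544.94, I)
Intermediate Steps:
Function('u')(o, s) = Add(6, s)
Function('y')(l, W) = Pow(Add(l, Mul(2, W)), -1) (Function('y')(l, W) = Pow(Add(Add(W, l), W), -1) = Pow(Add(l, Mul(2, W)), -1))
Pow(Add(Function('y')(Function('u')(25, 13), 114), -296957), Rational(1, 2)) = Pow(Add(Pow(Add(Add(6, 13), Mul(2, 114)), -1), -296957), Rational(1, 2)) = Pow(Add(Pow(Add(19, 228), -1), -296957), Rational(1, 2)) = Pow(Add(Pow(247, -1), -296957), Rational(1, 2)) = Pow(Add(Rational(1, 247), -296957), Rational(1, 2)) = Pow(Rational(-73348378, 247), Rational(1, 2)) = Mul(Rational(1, 247), I, Pow(18117049366, Rational(1, 2)))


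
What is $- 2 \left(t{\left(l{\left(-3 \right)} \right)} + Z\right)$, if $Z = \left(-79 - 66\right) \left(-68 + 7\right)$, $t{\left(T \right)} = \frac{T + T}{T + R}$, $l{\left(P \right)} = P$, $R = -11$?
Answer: $- \frac{123836}{7} \approx -17691.0$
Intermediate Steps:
$t{\left(T \right)} = \frac{2 T}{-11 + T}$ ($t{\left(T \right)} = \frac{T + T}{T - 11} = \frac{2 T}{-11 + T}$)
$Z = 8845$ ($Z = \left(-145\right) \left(-61\right) = 8845$)
$- 2 \left(t{\left(l{\left(-3 \right)} \right)} + Z\right) = - 2 \left(2 \left(-3\right) \frac{1}{-11 - 3} + 8845\right) = - 2 \left(2 \left(-3\right) \frac{1}{-14} + 8845\right) = - 2 \left(2 \left(-3\right) \left(- \frac{1}{14}\right) + 8845\right) = - 2 \left(\frac{3}{7} + 8845\right) = \left(-2\right) \frac{61918}{7} = - \frac{123836}{7}$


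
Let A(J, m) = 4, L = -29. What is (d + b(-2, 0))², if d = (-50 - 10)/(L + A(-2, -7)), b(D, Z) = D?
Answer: 4/25 ≈ 0.16000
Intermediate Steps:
d = 12/5 (d = (-50 - 10)/(-29 + 4) = -60/(-25) = -60*(-1/25) = 12/5 ≈ 2.4000)
(d + b(-2, 0))² = (12/5 - 2)² = (⅖)² = 4/25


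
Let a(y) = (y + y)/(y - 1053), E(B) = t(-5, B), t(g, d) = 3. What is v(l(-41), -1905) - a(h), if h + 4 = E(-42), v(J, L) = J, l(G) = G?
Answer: -21608/527 ≈ -41.002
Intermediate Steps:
E(B) = 3
h = -1 (h = -4 + 3 = -1)
a(y) = 2*y/(-1053 + y) (a(y) = (2*y)/(-1053 + y) = 2*y/(-1053 + y))
v(l(-41), -1905) - a(h) = -41 - 2*(-1)/(-1053 - 1) = -41 - 2*(-1)/(-1054) = -41 - 2*(-1)*(-1)/1054 = -41 - 1*1/527 = -41 - 1/527 = -21608/527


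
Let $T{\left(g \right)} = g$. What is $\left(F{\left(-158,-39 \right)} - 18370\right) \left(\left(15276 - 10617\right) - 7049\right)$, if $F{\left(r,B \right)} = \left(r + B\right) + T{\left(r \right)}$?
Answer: $44752750$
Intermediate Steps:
$F{\left(r,B \right)} = B + 2 r$ ($F{\left(r,B \right)} = \left(r + B\right) + r = \left(B + r\right) + r = B + 2 r$)
$\left(F{\left(-158,-39 \right)} - 18370\right) \left(\left(15276 - 10617\right) - 7049\right) = \left(\left(-39 + 2 \left(-158\right)\right) - 18370\right) \left(\left(15276 - 10617\right) - 7049\right) = \left(\left(-39 - 316\right) - 18370\right) \left(4659 - 7049\right) = \left(-355 - 18370\right) \left(-2390\right) = \left(-18725\right) \left(-2390\right) = 44752750$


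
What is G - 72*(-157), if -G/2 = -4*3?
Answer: 11328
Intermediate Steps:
G = 24 (G = -(-8)*3 = -2*(-12) = 24)
G - 72*(-157) = 24 - 72*(-157) = 24 + 11304 = 11328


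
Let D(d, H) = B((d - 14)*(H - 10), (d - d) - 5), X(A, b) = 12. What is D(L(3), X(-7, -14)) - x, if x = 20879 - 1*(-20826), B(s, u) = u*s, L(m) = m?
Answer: -41595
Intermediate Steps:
B(s, u) = s*u
D(d, H) = -5*(-14 + d)*(-10 + H) (D(d, H) = ((d - 14)*(H - 10))*((d - d) - 5) = ((-14 + d)*(-10 + H))*(0 - 5) = ((-14 + d)*(-10 + H))*(-5) = -5*(-14 + d)*(-10 + H))
x = 41705 (x = 20879 + 20826 = 41705)
D(L(3), X(-7, -14)) - x = (-700 + 50*3 + 70*12 - 5*12*3) - 1*41705 = (-700 + 150 + 840 - 180) - 41705 = 110 - 41705 = -41595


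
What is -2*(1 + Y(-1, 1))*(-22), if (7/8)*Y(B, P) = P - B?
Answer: 1012/7 ≈ 144.57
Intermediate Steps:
Y(B, P) = -8*B/7 + 8*P/7 (Y(B, P) = 8*(P - B)/7 = -8*B/7 + 8*P/7)
-2*(1 + Y(-1, 1))*(-22) = -2*(1 + (-8/7*(-1) + (8/7)*1))*(-22) = -2*(1 + (8/7 + 8/7))*(-22) = -2*(1 + 16/7)*(-22) = -2*23/7*(-22) = -46/7*(-22) = 1012/7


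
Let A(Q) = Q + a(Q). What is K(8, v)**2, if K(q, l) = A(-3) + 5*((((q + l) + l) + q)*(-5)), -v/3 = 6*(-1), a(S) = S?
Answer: 1705636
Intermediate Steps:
A(Q) = 2*Q (A(Q) = Q + Q = 2*Q)
v = 18 (v = -18*(-1) = -3*(-6) = 18)
K(q, l) = -6 - 50*l - 50*q (K(q, l) = 2*(-3) + 5*((((q + l) + l) + q)*(-5)) = -6 + 5*((((l + q) + l) + q)*(-5)) = -6 + 5*(((q + 2*l) + q)*(-5)) = -6 + 5*((2*l + 2*q)*(-5)) = -6 + 5*(-10*l - 10*q) = -6 + (-50*l - 50*q) = -6 - 50*l - 50*q)
K(8, v)**2 = (-6 - 50*18 - 50*8)**2 = (-6 - 900 - 400)**2 = (-1306)**2 = 1705636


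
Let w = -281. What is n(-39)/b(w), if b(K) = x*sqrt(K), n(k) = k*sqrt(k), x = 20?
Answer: -39*sqrt(10959)/5620 ≈ -0.72646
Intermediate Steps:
n(k) = k**(3/2)
b(K) = 20*sqrt(K)
n(-39)/b(w) = (-39)**(3/2)/((20*sqrt(-281))) = (-39*I*sqrt(39))/((20*(I*sqrt(281)))) = (-39*I*sqrt(39))/((20*I*sqrt(281))) = (-39*I*sqrt(39))*(-I*sqrt(281)/5620) = -39*sqrt(10959)/5620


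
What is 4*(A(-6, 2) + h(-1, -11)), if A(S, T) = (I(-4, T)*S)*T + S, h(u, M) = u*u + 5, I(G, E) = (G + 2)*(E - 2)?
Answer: 0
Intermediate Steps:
I(G, E) = (-2 + E)*(2 + G) (I(G, E) = (2 + G)*(-2 + E) = (-2 + E)*(2 + G))
h(u, M) = 5 + u² (h(u, M) = u² + 5 = 5 + u²)
A(S, T) = S + S*T*(4 - 2*T) (A(S, T) = ((-4 - 2*(-4) + 2*T + T*(-4))*S)*T + S = ((-4 + 8 + 2*T - 4*T)*S)*T + S = ((4 - 2*T)*S)*T + S = (S*(4 - 2*T))*T + S = S*T*(4 - 2*T) + S = S + S*T*(4 - 2*T))
4*(A(-6, 2) + h(-1, -11)) = 4*(-6*(1 + 2*2*(2 - 1*2)) + (5 + (-1)²)) = 4*(-6*(1 + 2*2*(2 - 2)) + (5 + 1)) = 4*(-6*(1 + 2*2*0) + 6) = 4*(-6*(1 + 0) + 6) = 4*(-6*1 + 6) = 4*(-6 + 6) = 4*0 = 0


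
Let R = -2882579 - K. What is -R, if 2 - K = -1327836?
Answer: 4210417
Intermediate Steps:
K = 1327838 (K = 2 - 1*(-1327836) = 2 + 1327836 = 1327838)
R = -4210417 (R = -2882579 - 1*1327838 = -2882579 - 1327838 = -4210417)
-R = -1*(-4210417) = 4210417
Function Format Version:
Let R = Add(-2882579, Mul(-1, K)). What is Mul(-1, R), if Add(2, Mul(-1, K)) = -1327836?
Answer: 4210417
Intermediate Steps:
K = 1327838 (K = Add(2, Mul(-1, -1327836)) = Add(2, 1327836) = 1327838)
R = -4210417 (R = Add(-2882579, Mul(-1, 1327838)) = Add(-2882579, -1327838) = -4210417)
Mul(-1, R) = Mul(-1, -4210417) = 4210417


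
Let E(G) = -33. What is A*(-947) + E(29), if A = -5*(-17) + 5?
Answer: -85263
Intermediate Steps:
A = 90 (A = 85 + 5 = 90)
A*(-947) + E(29) = 90*(-947) - 33 = -85230 - 33 = -85263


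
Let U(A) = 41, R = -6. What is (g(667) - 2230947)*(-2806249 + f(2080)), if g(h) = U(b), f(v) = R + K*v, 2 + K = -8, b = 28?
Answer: 6306893961830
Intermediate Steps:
K = -10 (K = -2 - 8 = -10)
f(v) = -6 - 10*v
g(h) = 41
(g(667) - 2230947)*(-2806249 + f(2080)) = (41 - 2230947)*(-2806249 + (-6 - 10*2080)) = -2230906*(-2806249 + (-6 - 20800)) = -2230906*(-2806249 - 20806) = -2230906*(-2827055) = 6306893961830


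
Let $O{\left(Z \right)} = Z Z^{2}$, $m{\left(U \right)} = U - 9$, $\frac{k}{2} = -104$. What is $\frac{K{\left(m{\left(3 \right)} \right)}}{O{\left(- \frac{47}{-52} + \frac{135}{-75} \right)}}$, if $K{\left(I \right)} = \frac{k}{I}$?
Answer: $- \frac{1827904000}{37948011} \approx -48.169$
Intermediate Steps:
$k = -208$ ($k = 2 \left(-104\right) = -208$)
$m{\left(U \right)} = -9 + U$ ($m{\left(U \right)} = U - 9 = -9 + U$)
$K{\left(I \right)} = - \frac{208}{I}$
$O{\left(Z \right)} = Z^{3}$
$\frac{K{\left(m{\left(3 \right)} \right)}}{O{\left(- \frac{47}{-52} + \frac{135}{-75} \right)}} = \frac{\left(-208\right) \frac{1}{-9 + 3}}{\left(- \frac{47}{-52} + \frac{135}{-75}\right)^{3}} = \frac{\left(-208\right) \frac{1}{-6}}{\left(\left(-47\right) \left(- \frac{1}{52}\right) + 135 \left(- \frac{1}{75}\right)\right)^{3}} = \frac{\left(-208\right) \left(- \frac{1}{6}\right)}{\left(\frac{47}{52} - \frac{9}{5}\right)^{3}} = \frac{104}{3 \left(- \frac{233}{260}\right)^{3}} = \frac{104}{3 \left(- \frac{12649337}{17576000}\right)} = \frac{104}{3} \left(- \frac{17576000}{12649337}\right) = - \frac{1827904000}{37948011}$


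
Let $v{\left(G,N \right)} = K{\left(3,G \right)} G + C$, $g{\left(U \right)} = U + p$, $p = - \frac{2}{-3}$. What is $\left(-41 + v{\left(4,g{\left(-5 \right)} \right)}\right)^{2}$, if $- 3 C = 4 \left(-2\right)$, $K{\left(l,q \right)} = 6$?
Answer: $\frac{1849}{9} \approx 205.44$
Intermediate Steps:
$p = \frac{2}{3}$ ($p = \left(-2\right) \left(- \frac{1}{3}\right) = \frac{2}{3} \approx 0.66667$)
$g{\left(U \right)} = \frac{2}{3} + U$ ($g{\left(U \right)} = U + \frac{2}{3} = \frac{2}{3} + U$)
$C = \frac{8}{3}$ ($C = - \frac{4 \left(-2\right)}{3} = \left(- \frac{1}{3}\right) \left(-8\right) = \frac{8}{3} \approx 2.6667$)
$v{\left(G,N \right)} = \frac{8}{3} + 6 G$ ($v{\left(G,N \right)} = 6 G + \frac{8}{3} = \frac{8}{3} + 6 G$)
$\left(-41 + v{\left(4,g{\left(-5 \right)} \right)}\right)^{2} = \left(-41 + \left(\frac{8}{3} + 6 \cdot 4\right)\right)^{2} = \left(-41 + \left(\frac{8}{3} + 24\right)\right)^{2} = \left(-41 + \frac{80}{3}\right)^{2} = \left(- \frac{43}{3}\right)^{2} = \frac{1849}{9}$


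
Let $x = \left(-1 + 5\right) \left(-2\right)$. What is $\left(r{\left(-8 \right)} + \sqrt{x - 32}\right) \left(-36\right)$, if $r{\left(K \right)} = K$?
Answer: $288 - 72 i \sqrt{10} \approx 288.0 - 227.68 i$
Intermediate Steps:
$x = -8$ ($x = 4 \left(-2\right) = -8$)
$\left(r{\left(-8 \right)} + \sqrt{x - 32}\right) \left(-36\right) = \left(-8 + \sqrt{-8 - 32}\right) \left(-36\right) = \left(-8 + \sqrt{-40}\right) \left(-36\right) = \left(-8 + 2 i \sqrt{10}\right) \left(-36\right) = 288 - 72 i \sqrt{10}$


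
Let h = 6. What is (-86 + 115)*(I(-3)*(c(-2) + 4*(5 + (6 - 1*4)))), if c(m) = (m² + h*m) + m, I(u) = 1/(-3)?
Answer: -174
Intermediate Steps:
I(u) = -⅓
c(m) = m² + 7*m (c(m) = (m² + 6*m) + m = m² + 7*m)
(-86 + 115)*(I(-3)*(c(-2) + 4*(5 + (6 - 1*4)))) = (-86 + 115)*(-(-2*(7 - 2) + 4*(5 + (6 - 1*4)))/3) = 29*(-(-2*5 + 4*(5 + (6 - 4)))/3) = 29*(-(-10 + 4*(5 + 2))/3) = 29*(-(-10 + 4*7)/3) = 29*(-(-10 + 28)/3) = 29*(-⅓*18) = 29*(-6) = -174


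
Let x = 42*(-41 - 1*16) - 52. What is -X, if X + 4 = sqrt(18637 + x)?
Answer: 4 - 3*sqrt(1799) ≈ -123.24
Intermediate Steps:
x = -2446 (x = 42*(-41 - 16) - 52 = 42*(-57) - 52 = -2394 - 52 = -2446)
X = -4 + 3*sqrt(1799) (X = -4 + sqrt(18637 - 2446) = -4 + sqrt(16191) = -4 + 3*sqrt(1799) ≈ 123.24)
-X = -(-4 + 3*sqrt(1799)) = 4 - 3*sqrt(1799)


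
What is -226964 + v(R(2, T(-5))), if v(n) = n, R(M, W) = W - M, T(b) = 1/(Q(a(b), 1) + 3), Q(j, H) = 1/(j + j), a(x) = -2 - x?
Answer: -4312348/19 ≈ -2.2697e+5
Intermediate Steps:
Q(j, H) = 1/(2*j)
T(b) = 1/(3 + 1/(2*(-2 - b))) (T(b) = 1/(1/(2*(-2 - b)) + 3) = 1/(3 + 1/(2*(-2 - b))))
-226964 + v(R(2, T(-5))) = -226964 + (2*(2 - 5)/(11 + 6*(-5)) - 1*2) = -226964 + (2*(-3)/(11 - 30) - 2) = -226964 + (2*(-3)/(-19) - 2) = -226964 + (2*(-1/19)*(-3) - 2) = -226964 + (6/19 - 2) = -226964 - 32/19 = -4312348/19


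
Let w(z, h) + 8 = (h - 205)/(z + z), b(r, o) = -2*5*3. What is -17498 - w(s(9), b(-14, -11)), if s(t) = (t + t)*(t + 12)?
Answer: -13222205/756 ≈ -17490.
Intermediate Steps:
s(t) = 2*t*(12 + t) (s(t) = (2*t)*(12 + t) = 2*t*(12 + t))
b(r, o) = -30 (b(r, o) = -10*3 = -30)
w(z, h) = -8 + (-205 + h)/(2*z) (w(z, h) = -8 + (h - 205)/(z + z) = -8 + (-205 + h)/((2*z)) = -8 + (-205 + h)*(1/(2*z)) = -8 + (-205 + h)/(2*z))
-17498 - w(s(9), b(-14, -11)) = -17498 - (-205 - 30 - 32*9*(12 + 9))/(2*(2*9*(12 + 9))) = -17498 - (-205 - 30 - 32*9*21)/(2*(2*9*21)) = -17498 - (-205 - 30 - 16*378)/(2*378) = -17498 - (-205 - 30 - 6048)/(2*378) = -17498 - (-6283)/(2*378) = -17498 - 1*(-6283/756) = -17498 + 6283/756 = -13222205/756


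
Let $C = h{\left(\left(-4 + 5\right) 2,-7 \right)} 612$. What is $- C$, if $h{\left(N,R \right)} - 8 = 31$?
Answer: $-23868$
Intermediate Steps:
$h{\left(N,R \right)} = 39$ ($h{\left(N,R \right)} = 8 + 31 = 39$)
$C = 23868$ ($C = 39 \cdot 612 = 23868$)
$- C = \left(-1\right) 23868 = -23868$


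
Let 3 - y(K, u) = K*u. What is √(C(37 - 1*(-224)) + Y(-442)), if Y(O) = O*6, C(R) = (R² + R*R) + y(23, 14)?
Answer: √133271 ≈ 365.06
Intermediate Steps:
y(K, u) = 3 - K*u
C(R) = -319 + 2*R² (C(R) = (R² + R*R) + (3 - 1*23*14) = (R² + R²) + (3 - 322) = 2*R² - 319 = -319 + 2*R²)
Y(O) = 6*O
√(C(37 - 1*(-224)) + Y(-442)) = √((-319 + 2*(37 - 1*(-224))²) + 6*(-442)) = √((-319 + 2*(37 + 224)²) - 2652) = √((-319 + 2*261²) - 2652) = √((-319 + 2*68121) - 2652) = √((-319 + 136242) - 2652) = √(135923 - 2652) = √133271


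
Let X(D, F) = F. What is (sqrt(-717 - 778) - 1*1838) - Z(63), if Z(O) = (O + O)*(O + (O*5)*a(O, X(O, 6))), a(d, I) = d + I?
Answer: -2748386 + I*sqrt(1495) ≈ -2.7484e+6 + 38.665*I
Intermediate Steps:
a(d, I) = I + d
Z(O) = 2*O*(O + 5*O*(6 + O)) (Z(O) = (O + O)*(O + (O*5)*(6 + O)) = (2*O)*(O + (5*O)*(6 + O)) = (2*O)*(O + 5*O*(6 + O)) = 2*O*(O + 5*O*(6 + O)))
(sqrt(-717 - 778) - 1*1838) - Z(63) = (sqrt(-717 - 778) - 1*1838) - 63**2*(62 + 10*63) = (sqrt(-1495) - 1838) - 3969*(62 + 630) = (I*sqrt(1495) - 1838) - 3969*692 = (-1838 + I*sqrt(1495)) - 1*2746548 = (-1838 + I*sqrt(1495)) - 2746548 = -2748386 + I*sqrt(1495)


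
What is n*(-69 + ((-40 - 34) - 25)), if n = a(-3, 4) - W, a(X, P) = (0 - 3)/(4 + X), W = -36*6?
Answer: -35784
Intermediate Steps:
W = -216
a(X, P) = -3/(4 + X)
n = 213 (n = -3/(4 - 3) - 1*(-216) = -3/1 + 216 = -3*1 + 216 = -3 + 216 = 213)
n*(-69 + ((-40 - 34) - 25)) = 213*(-69 + ((-40 - 34) - 25)) = 213*(-69 + (-74 - 25)) = 213*(-69 - 99) = 213*(-168) = -35784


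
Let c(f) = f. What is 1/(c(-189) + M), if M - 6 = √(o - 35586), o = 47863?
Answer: -183/21212 - √12277/21212 ≈ -0.013851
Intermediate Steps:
M = 6 + √12277 (M = 6 + √(47863 - 35586) = 6 + √12277 ≈ 116.80)
1/(c(-189) + M) = 1/(-189 + (6 + √12277)) = 1/(-183 + √12277)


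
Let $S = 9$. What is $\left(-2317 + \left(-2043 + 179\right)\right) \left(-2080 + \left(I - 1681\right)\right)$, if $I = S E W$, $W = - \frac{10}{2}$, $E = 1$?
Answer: $15912886$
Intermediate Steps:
$W = -5$ ($W = \left(-10\right) \frac{1}{2} = -5$)
$I = -45$ ($I = 9 \cdot 1 \left(-5\right) = 9 \left(-5\right) = -45$)
$\left(-2317 + \left(-2043 + 179\right)\right) \left(-2080 + \left(I - 1681\right)\right) = \left(-2317 + \left(-2043 + 179\right)\right) \left(-2080 - 1726\right) = \left(-2317 - 1864\right) \left(-2080 - 1726\right) = \left(-4181\right) \left(-3806\right) = 15912886$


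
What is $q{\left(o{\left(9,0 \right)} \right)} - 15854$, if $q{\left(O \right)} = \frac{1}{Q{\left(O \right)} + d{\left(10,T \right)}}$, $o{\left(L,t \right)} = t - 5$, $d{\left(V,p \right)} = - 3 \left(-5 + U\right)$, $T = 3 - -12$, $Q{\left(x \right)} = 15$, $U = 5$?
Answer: $- \frac{237809}{15} \approx -15854.0$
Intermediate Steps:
$T = 15$ ($T = 3 + 12 = 15$)
$d{\left(V,p \right)} = 0$ ($d{\left(V,p \right)} = - 3 \left(-5 + 5\right) = \left(-3\right) 0 = 0$)
$o{\left(L,t \right)} = -5 + t$
$q{\left(O \right)} = \frac{1}{15}$ ($q{\left(O \right)} = \frac{1}{15 + 0} = \frac{1}{15}$)
$q{\left(o{\left(9,0 \right)} \right)} - 15854 = \frac{1}{15} - 15854 = - \frac{237809}{15}$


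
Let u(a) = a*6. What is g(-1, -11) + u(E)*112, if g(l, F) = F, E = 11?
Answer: 7381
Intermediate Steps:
u(a) = 6*a
g(-1, -11) + u(E)*112 = -11 + (6*11)*112 = -11 + 66*112 = -11 + 7392 = 7381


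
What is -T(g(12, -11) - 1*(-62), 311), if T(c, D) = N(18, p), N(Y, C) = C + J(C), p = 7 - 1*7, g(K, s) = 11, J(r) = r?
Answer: 0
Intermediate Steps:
p = 0 (p = 7 - 7 = 0)
N(Y, C) = 2*C (N(Y, C) = C + C = 2*C)
T(c, D) = 0 (T(c, D) = 2*0 = 0)
-T(g(12, -11) - 1*(-62), 311) = -1*0 = 0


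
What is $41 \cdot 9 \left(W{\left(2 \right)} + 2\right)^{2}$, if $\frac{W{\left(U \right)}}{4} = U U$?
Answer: $119556$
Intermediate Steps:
$W{\left(U \right)} = 4 U^{2}$ ($W{\left(U \right)} = 4 U U = 4 U^{2}$)
$41 \cdot 9 \left(W{\left(2 \right)} + 2\right)^{2} = 41 \cdot 9 \left(4 \cdot 2^{2} + 2\right)^{2} = 369 \left(4 \cdot 4 + 2\right)^{2} = 369 \left(16 + 2\right)^{2} = 369 \cdot 18^{2} = 369 \cdot 324 = 119556$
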